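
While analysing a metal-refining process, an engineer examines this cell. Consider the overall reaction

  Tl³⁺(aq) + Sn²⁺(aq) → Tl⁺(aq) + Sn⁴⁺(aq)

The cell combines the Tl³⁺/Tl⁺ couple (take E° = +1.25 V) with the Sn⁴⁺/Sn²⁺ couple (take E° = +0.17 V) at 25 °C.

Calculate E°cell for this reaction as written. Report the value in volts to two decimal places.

+1.08 V

The Tl³⁺/Tl⁺ couple has the higher reduction potential, so it is the cathode; Sn⁴⁺/Sn²⁺ is oxidised at the anode.
E°cell = E°(cathode) − E°(anode) = (+1.25) − (+0.17) = +1.08 V.
Since E°cell > 0, the reaction is spontaneous under standard conditions.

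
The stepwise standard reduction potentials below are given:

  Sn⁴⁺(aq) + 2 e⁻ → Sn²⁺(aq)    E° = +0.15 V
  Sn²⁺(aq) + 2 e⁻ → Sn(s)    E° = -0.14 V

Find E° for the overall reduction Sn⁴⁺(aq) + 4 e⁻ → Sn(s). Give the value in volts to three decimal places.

Adding the free-energy changes (−nFE°) of the two steps gives −n₃FE°₃ = −n₁FE°₁ − n₂FE°₂.
E°₃ = (2×+0.15 + 2×-0.14) / 4 = (+0.020) / 4 = +0.005 V.

+0.005 V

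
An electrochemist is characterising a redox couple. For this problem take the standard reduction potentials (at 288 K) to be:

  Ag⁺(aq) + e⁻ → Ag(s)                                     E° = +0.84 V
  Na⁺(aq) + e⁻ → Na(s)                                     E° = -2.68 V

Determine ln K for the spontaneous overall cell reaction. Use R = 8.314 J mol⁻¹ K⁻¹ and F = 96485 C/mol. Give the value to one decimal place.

Cathode: Ag⁺/Ag; anode: Na⁺/Na. E°cell = (+0.84) − (-2.68) = +3.52 V, with n = 1.
ΔG° = −nFE° = −RT ln K, so ln K = nFE°/(RT) = (1)(96485)(+3.52) / ((8.314)(288)) = 141.840.

141.8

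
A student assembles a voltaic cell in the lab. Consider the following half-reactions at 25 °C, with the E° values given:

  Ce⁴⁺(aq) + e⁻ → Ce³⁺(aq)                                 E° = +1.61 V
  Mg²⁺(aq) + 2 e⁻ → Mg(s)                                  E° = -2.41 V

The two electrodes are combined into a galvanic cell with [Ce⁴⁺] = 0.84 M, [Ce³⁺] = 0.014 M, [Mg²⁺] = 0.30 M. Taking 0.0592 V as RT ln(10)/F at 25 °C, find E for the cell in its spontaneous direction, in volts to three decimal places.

+4.141 V

Ce⁴⁺/Ce³⁺ is the cathode (higher E°), Mg²⁺/Mg the anode: E°cell = +1.61 − (-2.41) = +4.02 V, n = 2.
Overall: 2 Ce⁴⁺(aq) + Mg(s) → 2 Ce³⁺(aq) + Mg²⁺(aq)
Q = [Ce³⁺]^2·[Mg²⁺] / ([Ce⁴⁺]^2); log Q = -4.079.
E = E° − (0.0592/n) log Q = +4.02 − (0.0592/2)(-4.079) = +4.141 V.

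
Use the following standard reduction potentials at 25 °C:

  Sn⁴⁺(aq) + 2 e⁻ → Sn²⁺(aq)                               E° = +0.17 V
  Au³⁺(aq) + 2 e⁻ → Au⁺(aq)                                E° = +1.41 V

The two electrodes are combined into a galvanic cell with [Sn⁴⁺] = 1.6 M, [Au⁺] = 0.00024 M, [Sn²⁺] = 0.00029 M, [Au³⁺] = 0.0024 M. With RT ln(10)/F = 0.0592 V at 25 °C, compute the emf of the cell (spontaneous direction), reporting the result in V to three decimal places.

Au³⁺/Au⁺ is the cathode (higher E°), Sn⁴⁺/Sn²⁺ the anode: E°cell = +1.41 − (+0.17) = +1.24 V, n = 2.
Overall: Au³⁺(aq) + Sn²⁺(aq) → Au⁺(aq) + Sn⁴⁺(aq)
Q = [Au⁺]·[Sn⁴⁺] / ([Au³⁺]·[Sn²⁺]); log Q = 2.742.
E = E° − (0.0592/n) log Q = +1.24 − (0.0592/2)(2.742) = +1.159 V.

+1.159 V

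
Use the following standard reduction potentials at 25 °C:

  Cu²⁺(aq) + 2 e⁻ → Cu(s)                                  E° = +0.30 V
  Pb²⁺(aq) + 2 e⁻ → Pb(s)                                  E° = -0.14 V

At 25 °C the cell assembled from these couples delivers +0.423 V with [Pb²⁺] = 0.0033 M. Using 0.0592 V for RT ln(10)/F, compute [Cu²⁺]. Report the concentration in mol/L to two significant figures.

0.00088 M

Cu²⁺/Cu is the cathode, Pb²⁺/Pb the anode: E°cell = +0.44 V, n = 2.
Overall reaction: Cu²⁺(aq) + Pb(s) → Cu(s) + Pb²⁺(aq); Q = [Pb²⁺]^1/[Cu²⁺]^1.
From E = E° − (0.0592/n) log Q: log Q = (E° − E)·n/0.0592 = (+0.44 − (+0.423))·2/0.0592 = 0.5743.
So 1·log[Cu²⁺] = 1·log(0.0033) − log Q = -2.4815 − (0.5743) = -3.0558; [Cu²⁺] = 10^(-3.0558) ≈ 0.00088 M.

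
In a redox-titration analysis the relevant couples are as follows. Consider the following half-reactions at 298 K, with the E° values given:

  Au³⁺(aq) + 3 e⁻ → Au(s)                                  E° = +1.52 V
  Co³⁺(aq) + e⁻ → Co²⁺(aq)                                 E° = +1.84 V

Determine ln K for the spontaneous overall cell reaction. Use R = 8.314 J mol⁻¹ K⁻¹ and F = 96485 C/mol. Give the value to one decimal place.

Cathode: Co³⁺/Co²⁺; anode: Au³⁺/Au. E°cell = (+1.84) − (+1.52) = +0.32 V, with n = 3.
ΔG° = −nFE° = −RT ln K, so ln K = nFE°/(RT) = (3)(96485)(+0.32) / ((8.314)(298)) = 37.386.

37.4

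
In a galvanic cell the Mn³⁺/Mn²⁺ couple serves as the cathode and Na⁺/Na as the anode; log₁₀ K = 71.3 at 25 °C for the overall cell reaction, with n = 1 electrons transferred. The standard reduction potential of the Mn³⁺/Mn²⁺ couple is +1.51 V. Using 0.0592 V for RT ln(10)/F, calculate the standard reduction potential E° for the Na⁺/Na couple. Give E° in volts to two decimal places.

-2.71 V

E°cell = (0.0592/n)·log K = (0.0592/1)(71.3) = +4.221 V.
Since Mn³⁺/Mn²⁺ is the cathode and Na⁺/Na the anode, E°cell = E°(Mn³⁺/Mn²⁺) − E°(Na⁺/Na).
So E°(Na⁺/Na) = E°(Mn³⁺/Mn²⁺) − E°cell = (+1.51) − (+4.221) = -2.71 V.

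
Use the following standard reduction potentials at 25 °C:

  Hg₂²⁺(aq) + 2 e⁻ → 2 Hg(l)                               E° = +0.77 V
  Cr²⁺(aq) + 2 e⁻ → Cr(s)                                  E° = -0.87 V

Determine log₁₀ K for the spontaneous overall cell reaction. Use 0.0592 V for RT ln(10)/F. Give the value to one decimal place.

55.4

Cathode: Hg₂²⁺/Hg; anode: Cr²⁺/Cr. E°cell = +1.64 V, n = 2.
log K = nE°cell / 0.0592 = (2)(+1.64) / 0.0592 = 55.4.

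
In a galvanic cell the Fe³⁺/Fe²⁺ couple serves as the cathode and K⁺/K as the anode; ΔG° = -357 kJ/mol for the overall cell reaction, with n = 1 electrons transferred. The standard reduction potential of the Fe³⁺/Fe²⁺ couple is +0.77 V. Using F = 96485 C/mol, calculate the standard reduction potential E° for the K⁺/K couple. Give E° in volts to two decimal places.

-2.93 V

E°cell = −ΔG°/(nF) = −(-357×10³)/((1)(96485)) = +3.700 V.
Since Fe³⁺/Fe²⁺ is the cathode and K⁺/K the anode, E°cell = E°(Fe³⁺/Fe²⁺) − E°(K⁺/K).
So E°(K⁺/K) = E°(Fe³⁺/Fe²⁺) − E°cell = (+0.77) − (+3.700) = -2.93 V.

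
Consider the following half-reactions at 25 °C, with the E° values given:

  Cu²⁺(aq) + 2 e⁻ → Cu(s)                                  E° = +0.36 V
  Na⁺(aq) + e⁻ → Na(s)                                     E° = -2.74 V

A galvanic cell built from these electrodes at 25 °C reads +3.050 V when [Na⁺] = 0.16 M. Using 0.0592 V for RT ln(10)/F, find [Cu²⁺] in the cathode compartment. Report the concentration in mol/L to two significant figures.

Cu²⁺/Cu is the cathode, Na⁺/Na the anode: E°cell = +3.10 V, n = 2.
Overall reaction: Cu²⁺(aq) + 2 Na(s) → Cu(s) + 2 Na⁺(aq); Q = [Na⁺]^2/[Cu²⁺]^1.
From E = E° − (0.0592/n) log Q: log Q = (E° − E)·n/0.0592 = (+3.10 − (+3.050))·2/0.0592 = 1.6892.
So 1·log[Cu²⁺] = 2·log(0.16) − log Q = -1.5918 − (1.6892) = -3.2810; [Cu²⁺] = 10^(-3.2810) ≈ 0.00052 M.

0.00052 M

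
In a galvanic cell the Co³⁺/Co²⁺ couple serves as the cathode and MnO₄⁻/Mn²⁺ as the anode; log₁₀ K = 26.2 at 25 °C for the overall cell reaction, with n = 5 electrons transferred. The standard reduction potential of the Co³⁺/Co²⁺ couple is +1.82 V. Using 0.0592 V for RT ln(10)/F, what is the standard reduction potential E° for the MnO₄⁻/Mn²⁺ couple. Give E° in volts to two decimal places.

+1.51 V

E°cell = (0.0592/n)·log K = (0.0592/5)(26.2) = +0.310 V.
Since Co³⁺/Co²⁺ is the cathode and MnO₄⁻/Mn²⁺ the anode, E°cell = E°(Co³⁺/Co²⁺) − E°(MnO₄⁻/Mn²⁺).
So E°(MnO₄⁻/Mn²⁺) = E°(Co³⁺/Co²⁺) − E°cell = (+1.82) − (+0.310) = +1.51 V.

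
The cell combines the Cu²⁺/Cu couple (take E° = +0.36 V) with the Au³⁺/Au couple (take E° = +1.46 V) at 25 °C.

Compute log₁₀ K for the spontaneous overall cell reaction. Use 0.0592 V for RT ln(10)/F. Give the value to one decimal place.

111.5

Cathode: Au³⁺/Au; anode: Cu²⁺/Cu. E°cell = +1.10 V, n = 6.
log K = nE°cell / 0.0592 = (6)(+1.10) / 0.0592 = 111.5.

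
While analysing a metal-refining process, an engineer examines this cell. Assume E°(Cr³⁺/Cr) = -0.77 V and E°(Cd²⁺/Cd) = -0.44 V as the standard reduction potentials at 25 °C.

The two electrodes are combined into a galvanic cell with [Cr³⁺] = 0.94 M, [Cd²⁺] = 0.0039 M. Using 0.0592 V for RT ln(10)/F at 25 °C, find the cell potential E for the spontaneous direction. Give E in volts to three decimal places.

Cd²⁺/Cd is the cathode (higher E°), Cr³⁺/Cr the anode: E°cell = -0.44 − (-0.77) = +0.33 V, n = 6.
Overall: 3 Cd²⁺(aq) + 2 Cr(s) → 3 Cd(s) + 2 Cr³⁺(aq)
Q = [Cr³⁺]^2 / ([Cd²⁺]^3); log Q = 7.173.
E = E° − (0.0592/n) log Q = +0.33 − (0.0592/6)(7.173) = +0.259 V.

+0.259 V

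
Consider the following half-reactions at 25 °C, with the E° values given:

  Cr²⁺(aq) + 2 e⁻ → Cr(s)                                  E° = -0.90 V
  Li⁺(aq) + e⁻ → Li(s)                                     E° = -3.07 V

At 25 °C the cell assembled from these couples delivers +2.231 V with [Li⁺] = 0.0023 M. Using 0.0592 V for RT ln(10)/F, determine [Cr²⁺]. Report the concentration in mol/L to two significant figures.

Cr²⁺/Cr is the cathode, Li⁺/Li the anode: E°cell = +2.17 V, n = 2.
Overall reaction: Cr²⁺(aq) + 2 Li(s) → Cr(s) + 2 Li⁺(aq); Q = [Li⁺]^2/[Cr²⁺]^1.
From E = E° − (0.0592/n) log Q: log Q = (E° − E)·n/0.0592 = (+2.17 − (+2.231))·2/0.0592 = -2.0608.
So 1·log[Cr²⁺] = 2·log(0.0023) − log Q = -5.2765 − (-2.0608) = -3.2157; [Cr²⁺] = 10^(-3.2157) ≈ 0.00061 M.

0.00061 M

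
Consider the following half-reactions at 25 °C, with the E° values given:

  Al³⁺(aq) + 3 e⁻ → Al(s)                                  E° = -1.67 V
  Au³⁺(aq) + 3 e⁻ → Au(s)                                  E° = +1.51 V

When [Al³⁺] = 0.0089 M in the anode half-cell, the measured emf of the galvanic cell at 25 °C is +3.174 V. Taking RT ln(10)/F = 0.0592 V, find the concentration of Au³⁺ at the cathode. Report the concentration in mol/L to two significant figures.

Au³⁺/Au is the cathode, Al³⁺/Al the anode: E°cell = +3.18 V, n = 3.
Overall reaction: Au³⁺(aq) + Al(s) → Au(s) + Al³⁺(aq); Q = [Al³⁺]^1/[Au³⁺]^1.
From E = E° − (0.0592/n) log Q: log Q = (E° − E)·n/0.0592 = (+3.18 − (+3.174))·3/0.0592 = 0.3041.
So 1·log[Au³⁺] = 1·log(0.0089) − log Q = -2.0506 − (0.3041) = -2.3547; [Au³⁺] = 10^(-2.3547) ≈ 0.0044 M.

0.0044 M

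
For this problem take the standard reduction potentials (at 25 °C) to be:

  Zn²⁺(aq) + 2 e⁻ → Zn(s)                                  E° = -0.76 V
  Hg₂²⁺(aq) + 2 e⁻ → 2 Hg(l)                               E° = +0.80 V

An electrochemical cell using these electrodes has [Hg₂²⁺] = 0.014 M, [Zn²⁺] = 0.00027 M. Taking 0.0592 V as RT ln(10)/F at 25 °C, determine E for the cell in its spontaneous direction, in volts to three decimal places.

+1.611 V

Hg₂²⁺/Hg is the cathode (higher E°), Zn²⁺/Zn the anode: E°cell = +0.80 − (-0.76) = +1.56 V, n = 2.
Overall: Hg₂²⁺(aq) + Zn(s) → 2 Hg(l) + Zn²⁺(aq)
Q = [Zn²⁺] / ([Hg₂²⁺]); log Q = -1.715.
E = E° − (0.0592/n) log Q = +1.56 − (0.0592/2)(-1.715) = +1.611 V.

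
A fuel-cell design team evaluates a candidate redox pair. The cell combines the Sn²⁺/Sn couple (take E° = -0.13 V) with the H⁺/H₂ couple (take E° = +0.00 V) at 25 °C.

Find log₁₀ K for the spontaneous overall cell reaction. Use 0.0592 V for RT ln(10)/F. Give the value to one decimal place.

4.4

Cathode: H⁺/H₂; anode: Sn²⁺/Sn. E°cell = +0.13 V, n = 2.
log K = nE°cell / 0.0592 = (2)(+0.13) / 0.0592 = 4.4.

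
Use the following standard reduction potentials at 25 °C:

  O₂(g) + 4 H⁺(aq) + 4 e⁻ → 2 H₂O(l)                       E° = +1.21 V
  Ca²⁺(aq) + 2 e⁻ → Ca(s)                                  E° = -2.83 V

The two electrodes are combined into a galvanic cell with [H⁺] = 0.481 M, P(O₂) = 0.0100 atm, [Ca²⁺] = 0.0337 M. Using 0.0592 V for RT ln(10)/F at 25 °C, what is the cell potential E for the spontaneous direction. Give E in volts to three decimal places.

+4.035 V

O₂/H₂O is the cathode (higher E°), Ca²⁺/Ca the anode: E°cell = +1.21 − (-2.83) = +4.04 V, n = 4.
Overall: O₂(g) + 4 H⁺(aq) + 2 Ca(s) → 2 H₂O(l) + 2 Ca²⁺(aq)
Q = [Ca²⁺]^2 / (P(O₂)·[H⁺]^4); log Q = 0.327.
E = E° − (0.0592/n) log Q = +4.04 − (0.0592/4)(0.327) = +4.035 V.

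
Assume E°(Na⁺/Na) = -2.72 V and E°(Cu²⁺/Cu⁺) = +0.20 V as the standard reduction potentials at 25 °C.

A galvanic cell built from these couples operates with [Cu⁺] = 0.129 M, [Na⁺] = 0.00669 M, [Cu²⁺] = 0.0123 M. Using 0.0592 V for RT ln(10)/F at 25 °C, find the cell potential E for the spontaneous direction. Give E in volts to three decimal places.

+2.988 V

Cu²⁺/Cu⁺ is the cathode (higher E°), Na⁺/Na the anode: E°cell = +0.20 − (-2.72) = +2.92 V, n = 1.
Overall: Cu²⁺(aq) + Na(s) → Cu⁺(aq) + Na⁺(aq)
Q = [Cu⁺]·[Na⁺] / ([Cu²⁺]); log Q = -1.154.
E = E° − (0.0592/n) log Q = +2.92 − (0.0592/1)(-1.154) = +2.988 V.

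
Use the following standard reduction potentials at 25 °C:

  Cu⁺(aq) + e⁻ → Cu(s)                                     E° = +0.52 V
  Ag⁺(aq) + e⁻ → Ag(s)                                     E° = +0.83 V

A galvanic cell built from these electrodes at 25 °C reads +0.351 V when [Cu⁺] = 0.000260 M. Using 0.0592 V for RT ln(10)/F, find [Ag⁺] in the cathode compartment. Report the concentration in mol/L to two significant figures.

0.0013 M

Ag⁺/Ag is the cathode, Cu⁺/Cu the anode: E°cell = +0.31 V, n = 1.
Overall reaction: Ag⁺(aq) + Cu(s) → Ag(s) + Cu⁺(aq); Q = [Cu⁺]^1/[Ag⁺]^1.
From E = E° − (0.0592/n) log Q: log Q = (E° − E)·n/0.0592 = (+0.31 − (+0.351))·1/0.0592 = -0.6926.
So 1·log[Ag⁺] = 1·log(0.00026) − log Q = -3.5850 − (-0.6926) = -2.8924; [Ag⁺] = 10^(-2.8924) ≈ 0.0013 M.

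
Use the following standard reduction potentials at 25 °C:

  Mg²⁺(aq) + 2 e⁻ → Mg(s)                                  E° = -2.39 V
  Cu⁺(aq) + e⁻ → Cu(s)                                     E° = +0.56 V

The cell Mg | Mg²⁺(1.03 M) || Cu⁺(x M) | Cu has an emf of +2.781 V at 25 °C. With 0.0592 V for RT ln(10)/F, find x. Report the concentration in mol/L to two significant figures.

0.0014 M

Cu⁺/Cu is the cathode, Mg²⁺/Mg the anode: E°cell = +2.95 V, n = 2.
Overall reaction: 2 Cu⁺(aq) + Mg(s) → 2 Cu(s) + Mg²⁺(aq); Q = [Mg²⁺]^1/[Cu⁺]^2.
From E = E° − (0.0592/n) log Q: log Q = (E° − E)·n/0.0592 = (+2.95 − (+2.781))·2/0.0592 = 5.7095.
So 2·log[Cu⁺] = 1·log(1.03) − log Q = 0.0128 − (5.7095) = -5.6967; log[Cu⁺] = -5.6967 / 2 = -2.8483; [Cu⁺] = 10^(-2.8483) ≈ 0.0014 M.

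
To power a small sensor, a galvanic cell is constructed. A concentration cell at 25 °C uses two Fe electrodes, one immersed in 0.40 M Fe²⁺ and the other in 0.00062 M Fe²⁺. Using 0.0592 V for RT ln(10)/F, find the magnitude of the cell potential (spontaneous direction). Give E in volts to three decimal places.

For a concentration cell E°cell = 0. The 0.40 M side is the cathode (reduction is favoured where [Fe²⁺] is higher).
With n = 2, E = −(0.0592/2) log([Fe²⁺]ₐₙ/[Fe²⁺]꜀ₐₜ) = −(0.0592/2) log(0.00062/0.4) = −(0.0592/2)(-2.810) = +0.083 V.

+0.083 V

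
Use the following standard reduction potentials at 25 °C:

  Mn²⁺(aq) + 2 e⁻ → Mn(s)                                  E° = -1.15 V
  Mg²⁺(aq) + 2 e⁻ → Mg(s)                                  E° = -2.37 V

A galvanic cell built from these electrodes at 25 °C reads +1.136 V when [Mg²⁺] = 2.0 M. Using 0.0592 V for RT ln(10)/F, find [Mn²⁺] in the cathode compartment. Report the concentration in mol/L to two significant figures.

Mn²⁺/Mn is the cathode, Mg²⁺/Mg the anode: E°cell = +1.22 V, n = 2.
Overall reaction: Mn²⁺(aq) + Mg(s) → Mn(s) + Mg²⁺(aq); Q = [Mg²⁺]^1/[Mn²⁺]^1.
From E = E° − (0.0592/n) log Q: log Q = (E° − E)·n/0.0592 = (+1.22 − (+1.136))·2/0.0592 = 2.8378.
So 1·log[Mn²⁺] = 1·log(2) − log Q = 0.3010 − (2.8378) = -2.5368; [Mn²⁺] = 10^(-2.5368) ≈ 0.0029 M.

0.0029 M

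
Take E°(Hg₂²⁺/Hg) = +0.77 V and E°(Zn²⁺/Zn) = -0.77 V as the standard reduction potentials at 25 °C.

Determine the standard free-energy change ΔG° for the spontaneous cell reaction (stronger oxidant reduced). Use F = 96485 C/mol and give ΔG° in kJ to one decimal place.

Hg₂²⁺/Hg (E° = +0.77 V) is the cathode; Zn²⁺/Zn (E° = -0.77 V) is the anode, so E°cell = +1.54 V.
Balancing electrons gives n = 2 (lcm of 2 and 2).
ΔG° = −nFE° = −(2)(96485)(+1.54) = -297,174 J = -297.2 kJ.

-297.2 kJ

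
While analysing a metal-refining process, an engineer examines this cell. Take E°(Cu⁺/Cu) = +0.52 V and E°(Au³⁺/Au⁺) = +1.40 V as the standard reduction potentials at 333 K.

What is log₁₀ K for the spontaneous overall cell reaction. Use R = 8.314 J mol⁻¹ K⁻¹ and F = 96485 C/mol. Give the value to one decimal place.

Cathode: Au³⁺/Au⁺; anode: Cu⁺/Cu. E°cell = (+1.40) − (+0.52) = +0.88 V, with n = 2.
ΔG° = −nFE° = −RT ln K, so ln K = nFE°/(RT) = (2)(96485)(+0.88) / ((8.314)(333)) = 61.336.
log₁₀ K = 61.336 / ln 10 = 26.6.

26.6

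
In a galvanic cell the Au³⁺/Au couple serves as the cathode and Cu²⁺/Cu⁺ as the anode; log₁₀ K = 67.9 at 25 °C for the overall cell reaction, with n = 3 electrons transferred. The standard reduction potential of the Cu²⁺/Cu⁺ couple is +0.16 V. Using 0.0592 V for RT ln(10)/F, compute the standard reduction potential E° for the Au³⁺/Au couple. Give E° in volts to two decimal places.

E°cell = (0.0592/n)·log K = (0.0592/3)(67.9) = +1.340 V.
Since Au³⁺/Au is the cathode and Cu²⁺/Cu⁺ the anode, E°cell = E°(Au³⁺/Au) − E°(Cu²⁺/Cu⁺).
So E°(Au³⁺/Au) = E°cell + E°(Cu²⁺/Cu⁺) = +1.340 + (+0.16) = +1.50 V.

+1.50 V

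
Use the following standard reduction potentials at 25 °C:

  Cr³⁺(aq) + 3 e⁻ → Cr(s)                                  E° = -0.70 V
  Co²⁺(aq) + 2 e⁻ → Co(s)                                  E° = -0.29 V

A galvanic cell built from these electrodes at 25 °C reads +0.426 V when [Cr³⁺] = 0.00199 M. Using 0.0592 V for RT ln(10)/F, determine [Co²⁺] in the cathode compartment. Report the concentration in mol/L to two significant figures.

Co²⁺/Co is the cathode, Cr³⁺/Cr the anode: E°cell = +0.41 V, n = 6.
Overall reaction: 3 Co²⁺(aq) + 2 Cr(s) → 3 Co(s) + 2 Cr³⁺(aq); Q = [Cr³⁺]^2/[Co²⁺]^3.
From E = E° − (0.0592/n) log Q: log Q = (E° − E)·n/0.0592 = (+0.41 − (+0.426))·6/0.0592 = -1.6216.
So 3·log[Co²⁺] = 2·log(0.00199) − log Q = -5.4023 − (-1.6216) = -3.7807; log[Co²⁺] = -3.7807 / 3 = -1.2602; [Co²⁺] = 10^(-1.2602) ≈ 0.055 M.

0.055 M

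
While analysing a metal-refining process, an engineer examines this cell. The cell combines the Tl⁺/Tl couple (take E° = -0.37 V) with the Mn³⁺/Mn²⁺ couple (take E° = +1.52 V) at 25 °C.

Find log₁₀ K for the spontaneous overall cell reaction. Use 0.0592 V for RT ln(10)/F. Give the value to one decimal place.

Cathode: Mn³⁺/Mn²⁺; anode: Tl⁺/Tl. E°cell = +1.89 V, n = 1.
log K = nE°cell / 0.0592 = (1)(+1.89) / 0.0592 = 31.9.

31.9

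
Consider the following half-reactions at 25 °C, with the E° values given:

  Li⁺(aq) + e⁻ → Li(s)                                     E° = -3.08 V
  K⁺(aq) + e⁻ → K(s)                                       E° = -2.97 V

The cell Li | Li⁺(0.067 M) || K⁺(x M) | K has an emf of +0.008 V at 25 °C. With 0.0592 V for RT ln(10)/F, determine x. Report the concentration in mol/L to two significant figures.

K⁺/K is the cathode, Li⁺/Li the anode: E°cell = +0.11 V, n = 1.
Overall reaction: K⁺(aq) + Li(s) → K(s) + Li⁺(aq); Q = [Li⁺]^1/[K⁺]^1.
From E = E° − (0.0592/n) log Q: log Q = (E° − E)·n/0.0592 = (+0.11 − (+0.008))·1/0.0592 = 1.7230.
So 1·log[K⁺] = 1·log(0.067) − log Q = -1.1739 − (1.7230) = -2.8969; [K⁺] = 10^(-2.8969) ≈ 0.0013 M.

0.0013 M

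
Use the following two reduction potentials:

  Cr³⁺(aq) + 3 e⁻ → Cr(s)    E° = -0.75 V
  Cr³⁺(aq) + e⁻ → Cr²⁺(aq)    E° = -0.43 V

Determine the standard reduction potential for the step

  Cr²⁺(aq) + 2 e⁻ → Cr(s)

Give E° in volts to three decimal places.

-0.910 V

Sequential free energies add, so n₃E°₃ = n₁E°₁ + n₂E°₂.
With n₃ = 3, and the known step contributing 1×(-0.43) V, the unknown satisfies 2·E° = 3×(-0.75) − 1×(-0.43) = -1.820.
E° = -1.820 / 2 = -0.910 V.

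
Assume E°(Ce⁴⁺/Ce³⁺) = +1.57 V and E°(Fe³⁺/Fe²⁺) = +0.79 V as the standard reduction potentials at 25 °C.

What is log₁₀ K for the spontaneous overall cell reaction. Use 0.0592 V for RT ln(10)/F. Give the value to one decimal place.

13.2

Cathode: Ce⁴⁺/Ce³⁺; anode: Fe³⁺/Fe²⁺. E°cell = +0.78 V, n = 1.
log K = nE°cell / 0.0592 = (1)(+0.78) / 0.0592 = 13.2.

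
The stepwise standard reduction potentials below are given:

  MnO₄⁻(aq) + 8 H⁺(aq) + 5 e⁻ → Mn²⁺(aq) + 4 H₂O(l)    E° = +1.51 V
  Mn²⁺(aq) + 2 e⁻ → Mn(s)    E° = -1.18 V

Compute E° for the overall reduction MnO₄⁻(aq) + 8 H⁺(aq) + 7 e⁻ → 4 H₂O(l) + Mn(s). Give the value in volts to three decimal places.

+0.741 V

Adding the free-energy changes (−nFE°) of the two steps gives −n₃FE°₃ = −n₁FE°₁ − n₂FE°₂.
E°₃ = (5×+1.51 + 2×-1.18) / 7 = (+5.190) / 7 = +0.741 V.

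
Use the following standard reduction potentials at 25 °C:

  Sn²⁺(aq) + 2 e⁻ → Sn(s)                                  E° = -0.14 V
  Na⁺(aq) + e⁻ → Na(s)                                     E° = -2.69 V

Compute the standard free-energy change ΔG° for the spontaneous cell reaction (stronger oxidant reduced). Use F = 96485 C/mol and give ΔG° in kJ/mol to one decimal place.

-492.1 kJ/mol

Sn²⁺/Sn (E° = -0.14 V) is the cathode; Na⁺/Na (E° = -2.69 V) is the anode, so E°cell = +2.55 V.
Balancing electrons gives n = 2 (lcm of 2 and 1).
ΔG° = −nFE° = −(2)(96485)(+2.55) = -492,073 J = -492.1 kJ/mol.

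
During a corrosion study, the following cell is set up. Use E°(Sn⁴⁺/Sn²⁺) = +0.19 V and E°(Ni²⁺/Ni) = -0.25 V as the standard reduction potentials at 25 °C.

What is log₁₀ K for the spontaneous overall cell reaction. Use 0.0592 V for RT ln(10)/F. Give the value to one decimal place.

14.9

Cathode: Sn⁴⁺/Sn²⁺; anode: Ni²⁺/Ni. E°cell = +0.44 V, n = 2.
log K = nE°cell / 0.0592 = (2)(+0.44) / 0.0592 = 14.9.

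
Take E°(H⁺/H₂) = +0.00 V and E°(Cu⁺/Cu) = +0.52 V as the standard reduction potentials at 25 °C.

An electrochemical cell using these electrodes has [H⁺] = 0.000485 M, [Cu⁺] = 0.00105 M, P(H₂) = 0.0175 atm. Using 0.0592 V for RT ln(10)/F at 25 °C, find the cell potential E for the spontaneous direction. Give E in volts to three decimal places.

+0.488 V

Cu⁺/Cu is the cathode (higher E°), H⁺/H₂ the anode: E°cell = +0.52 − (+0.00) = +0.52 V, n = 2.
Overall: 2 Cu⁺(aq) + H₂(g) → 2 Cu(s) + 2 H⁺(aq)
Q = [H⁺]^2 / ([Cu⁺]^2·P(H₂)); log Q = 1.086.
E = E° − (0.0592/n) log Q = +0.52 − (0.0592/2)(1.086) = +0.488 V.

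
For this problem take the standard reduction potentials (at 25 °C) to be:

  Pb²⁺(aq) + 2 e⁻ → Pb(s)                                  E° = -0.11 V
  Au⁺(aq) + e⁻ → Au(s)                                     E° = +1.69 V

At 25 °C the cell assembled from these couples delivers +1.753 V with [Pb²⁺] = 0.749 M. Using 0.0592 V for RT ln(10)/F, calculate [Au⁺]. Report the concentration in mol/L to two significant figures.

0.14 M

Au⁺/Au is the cathode, Pb²⁺/Pb the anode: E°cell = +1.80 V, n = 2.
Overall reaction: 2 Au⁺(aq) + Pb(s) → 2 Au(s) + Pb²⁺(aq); Q = [Pb²⁺]^1/[Au⁺]^2.
From E = E° − (0.0592/n) log Q: log Q = (E° − E)·n/0.0592 = (+1.80 − (+1.753))·2/0.0592 = 1.5878.
So 2·log[Au⁺] = 1·log(0.749) − log Q = -0.1255 − (1.5878) = -1.7133; log[Au⁺] = -1.7133 / 2 = -0.8567; [Au⁺] = 10^(-0.8567) ≈ 0.14 M.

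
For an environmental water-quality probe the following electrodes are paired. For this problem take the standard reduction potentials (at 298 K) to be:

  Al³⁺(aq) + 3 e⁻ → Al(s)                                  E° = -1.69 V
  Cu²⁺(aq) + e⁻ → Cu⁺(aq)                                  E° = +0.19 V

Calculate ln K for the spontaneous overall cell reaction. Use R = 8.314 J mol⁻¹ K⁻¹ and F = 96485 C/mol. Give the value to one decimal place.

219.6

Cathode: Cu²⁺/Cu⁺; anode: Al³⁺/Al. E°cell = (+0.19) − (-1.69) = +1.88 V, with n = 3.
ΔG° = −nFE° = −RT ln K, so ln K = nFE°/(RT) = (3)(96485)(+1.88) / ((8.314)(298)) = 219.641.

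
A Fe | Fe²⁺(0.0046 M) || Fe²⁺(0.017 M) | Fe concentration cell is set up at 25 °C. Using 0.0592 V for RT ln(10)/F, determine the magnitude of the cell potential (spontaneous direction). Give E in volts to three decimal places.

+0.017 V

For a concentration cell E°cell = 0. The 0.017 M side is the cathode (reduction is favoured where [Fe²⁺] is higher).
With n = 2, E = −(0.0592/2) log([Fe²⁺]ₐₙ/[Fe²⁺]꜀ₐₜ) = −(0.0592/2) log(0.0046/0.017) = −(0.0592/2)(-0.568) = +0.017 V.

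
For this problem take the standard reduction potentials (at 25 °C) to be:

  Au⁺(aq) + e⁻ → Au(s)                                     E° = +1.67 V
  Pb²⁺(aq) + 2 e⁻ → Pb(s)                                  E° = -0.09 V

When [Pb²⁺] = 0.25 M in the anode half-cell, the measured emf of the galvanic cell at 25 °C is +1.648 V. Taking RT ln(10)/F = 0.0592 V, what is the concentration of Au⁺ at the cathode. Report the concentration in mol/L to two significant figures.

0.0064 M

Au⁺/Au is the cathode, Pb²⁺/Pb the anode: E°cell = +1.76 V, n = 2.
Overall reaction: 2 Au⁺(aq) + Pb(s) → 2 Au(s) + Pb²⁺(aq); Q = [Pb²⁺]^1/[Au⁺]^2.
From E = E° − (0.0592/n) log Q: log Q = (E° − E)·n/0.0592 = (+1.76 − (+1.648))·2/0.0592 = 3.7838.
So 2·log[Au⁺] = 1·log(0.25) − log Q = -0.6021 − (3.7838) = -4.3859; log[Au⁺] = -4.3859 / 2 = -2.1930; [Au⁺] = 10^(-2.1930) ≈ 0.0064 M.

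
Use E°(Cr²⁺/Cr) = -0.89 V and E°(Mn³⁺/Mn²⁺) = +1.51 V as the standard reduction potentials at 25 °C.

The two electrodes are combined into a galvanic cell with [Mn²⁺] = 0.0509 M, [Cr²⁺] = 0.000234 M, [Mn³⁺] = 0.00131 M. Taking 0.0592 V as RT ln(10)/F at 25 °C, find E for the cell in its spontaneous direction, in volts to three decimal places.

Mn³⁺/Mn²⁺ is the cathode (higher E°), Cr²⁺/Cr the anode: E°cell = +1.51 − (-0.89) = +2.40 V, n = 2.
Overall: 2 Mn³⁺(aq) + Cr(s) → 2 Mn²⁺(aq) + Cr²⁺(aq)
Q = [Mn²⁺]^2·[Cr²⁺] / ([Mn³⁺]^2); log Q = -0.452.
E = E° − (0.0592/n) log Q = +2.40 − (0.0592/2)(-0.452) = +2.413 V.

+2.413 V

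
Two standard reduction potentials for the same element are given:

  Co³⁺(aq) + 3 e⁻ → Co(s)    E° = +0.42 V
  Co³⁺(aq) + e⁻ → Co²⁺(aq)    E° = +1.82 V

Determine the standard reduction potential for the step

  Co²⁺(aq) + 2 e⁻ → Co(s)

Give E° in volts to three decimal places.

Sequential free energies add, so n₃E°₃ = n₁E°₁ + n₂E°₂.
With n₃ = 3, and the known step contributing 1×(+1.82) V, the unknown satisfies 2·E° = 3×(+0.42) − 1×(+1.82) = -0.560.
E° = -0.560 / 2 = -0.280 V.

-0.280 V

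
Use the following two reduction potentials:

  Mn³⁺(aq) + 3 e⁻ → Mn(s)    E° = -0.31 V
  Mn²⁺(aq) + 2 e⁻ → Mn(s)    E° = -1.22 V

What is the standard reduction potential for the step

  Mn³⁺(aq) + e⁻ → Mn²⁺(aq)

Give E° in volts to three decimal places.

Sequential free energies add, so n₃E°₃ = n₁E°₁ + n₂E°₂.
With n₃ = 3, and the known step contributing 2×(-1.22) V, the unknown satisfies 1·E° = 3×(-0.31) − 2×(-1.22) = +1.510.
E° = +1.510 / 1 = +1.510 V.

+1.510 V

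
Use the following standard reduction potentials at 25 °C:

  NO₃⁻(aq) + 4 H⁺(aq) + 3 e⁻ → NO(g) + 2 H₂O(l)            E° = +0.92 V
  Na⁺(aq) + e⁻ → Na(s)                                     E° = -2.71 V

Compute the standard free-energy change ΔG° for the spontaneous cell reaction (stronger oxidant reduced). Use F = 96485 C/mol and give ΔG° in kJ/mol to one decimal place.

-1050.7 kJ/mol

NO₃⁻/NO (E° = +0.92 V) is the cathode; Na⁺/Na (E° = -2.71 V) is the anode, so E°cell = +3.63 V.
Balancing electrons gives n = 3 (lcm of 3 and 1).
ΔG° = −nFE° = −(3)(96485)(+3.63) = -1,050,722 J = -1050.7 kJ/mol.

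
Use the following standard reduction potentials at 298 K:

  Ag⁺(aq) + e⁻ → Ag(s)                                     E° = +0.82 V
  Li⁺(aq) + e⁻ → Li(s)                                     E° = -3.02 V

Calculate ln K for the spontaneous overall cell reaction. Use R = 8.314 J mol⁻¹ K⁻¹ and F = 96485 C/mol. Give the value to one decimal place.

Cathode: Ag⁺/Ag; anode: Li⁺/Li. E°cell = (+0.82) − (-3.02) = +3.84 V, with n = 1.
ΔG° = −nFE° = −RT ln K, so ln K = nFE°/(RT) = (1)(96485)(+3.84) / ((8.314)(298)) = 149.543.

149.5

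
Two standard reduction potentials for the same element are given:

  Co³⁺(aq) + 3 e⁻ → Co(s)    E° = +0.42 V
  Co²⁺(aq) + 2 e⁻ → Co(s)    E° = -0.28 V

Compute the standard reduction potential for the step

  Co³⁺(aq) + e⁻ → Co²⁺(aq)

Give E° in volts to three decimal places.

Sequential free energies add, so n₃E°₃ = n₁E°₁ + n₂E°₂.
With n₃ = 3, and the known step contributing 2×(-0.28) V, the unknown satisfies 1·E° = 3×(+0.42) − 2×(-0.28) = +1.820.
E° = +1.820 / 1 = +1.820 V.

+1.820 V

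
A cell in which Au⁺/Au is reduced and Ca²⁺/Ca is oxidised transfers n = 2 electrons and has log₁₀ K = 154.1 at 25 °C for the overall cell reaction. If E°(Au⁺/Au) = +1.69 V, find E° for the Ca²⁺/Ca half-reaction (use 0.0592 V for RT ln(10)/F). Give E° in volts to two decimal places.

E°cell = (0.0592/n)·log K = (0.0592/2)(154.1) = +4.561 V.
Since Au⁺/Au is the cathode and Ca²⁺/Ca the anode, E°cell = E°(Au⁺/Au) − E°(Ca²⁺/Ca).
So E°(Ca²⁺/Ca) = E°(Au⁺/Au) − E°cell = (+1.69) − (+4.561) = -2.87 V.

-2.87 V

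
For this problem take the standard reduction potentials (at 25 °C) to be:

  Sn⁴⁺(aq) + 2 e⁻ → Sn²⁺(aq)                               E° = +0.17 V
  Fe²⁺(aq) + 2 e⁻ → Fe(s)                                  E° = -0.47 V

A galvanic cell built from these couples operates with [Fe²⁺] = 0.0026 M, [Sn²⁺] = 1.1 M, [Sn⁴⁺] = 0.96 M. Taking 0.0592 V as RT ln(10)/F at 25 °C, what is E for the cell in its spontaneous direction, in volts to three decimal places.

+0.715 V

Sn⁴⁺/Sn²⁺ is the cathode (higher E°), Fe²⁺/Fe the anode: E°cell = +0.17 − (-0.47) = +0.64 V, n = 2.
Overall: Sn⁴⁺(aq) + Fe(s) → Sn²⁺(aq) + Fe²⁺(aq)
Q = [Sn²⁺]·[Fe²⁺] / ([Sn⁴⁺]); log Q = -2.526.
E = E° − (0.0592/n) log Q = +0.64 − (0.0592/2)(-2.526) = +0.715 V.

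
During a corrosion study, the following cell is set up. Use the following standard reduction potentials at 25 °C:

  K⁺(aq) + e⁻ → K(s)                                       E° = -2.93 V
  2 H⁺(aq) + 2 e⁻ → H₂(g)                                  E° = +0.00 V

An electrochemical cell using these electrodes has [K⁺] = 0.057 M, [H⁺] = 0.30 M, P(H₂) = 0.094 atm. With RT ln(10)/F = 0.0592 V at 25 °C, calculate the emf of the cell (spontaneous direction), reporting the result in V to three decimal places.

+3.003 V

H⁺/H₂ is the cathode (higher E°), K⁺/K the anode: E°cell = +0.00 − (-2.93) = +2.93 V, n = 2.
Overall: 2 H⁺(aq) + 2 K(s) → H₂(g) + 2 K⁺(aq)
Q = P(H₂)·[K⁺]^2 / ([H⁺]^2); log Q = -2.469.
E = E° − (0.0592/n) log Q = +2.93 − (0.0592/2)(-2.469) = +3.003 V.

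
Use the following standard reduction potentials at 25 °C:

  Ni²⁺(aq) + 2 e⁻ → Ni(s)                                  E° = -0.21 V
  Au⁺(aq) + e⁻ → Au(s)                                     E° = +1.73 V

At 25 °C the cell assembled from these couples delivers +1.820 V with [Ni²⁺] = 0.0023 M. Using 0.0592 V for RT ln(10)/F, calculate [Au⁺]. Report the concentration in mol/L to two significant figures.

0.00045 M

Au⁺/Au is the cathode, Ni²⁺/Ni the anode: E°cell = +1.94 V, n = 2.
Overall reaction: 2 Au⁺(aq) + Ni(s) → 2 Au(s) + Ni²⁺(aq); Q = [Ni²⁺]^1/[Au⁺]^2.
From E = E° − (0.0592/n) log Q: log Q = (E° − E)·n/0.0592 = (+1.94 − (+1.820))·2/0.0592 = 4.0541.
So 2·log[Au⁺] = 1·log(0.0023) − log Q = -2.6383 − (4.0541) = -6.6924; log[Au⁺] = -6.6924 / 2 = -3.3462; [Au⁺] = 10^(-3.3462) ≈ 0.00045 M.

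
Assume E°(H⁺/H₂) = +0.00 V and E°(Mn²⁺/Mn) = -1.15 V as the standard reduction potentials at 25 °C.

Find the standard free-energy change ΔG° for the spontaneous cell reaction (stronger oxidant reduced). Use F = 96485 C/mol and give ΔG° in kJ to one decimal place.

H⁺/H₂ (E° = +0.00 V) is the cathode; Mn²⁺/Mn (E° = -1.15 V) is the anode, so E°cell = +1.15 V.
Balancing electrons gives n = 2 (lcm of 2 and 2).
ΔG° = −nFE° = −(2)(96485)(+1.15) = -221,915 J = -221.9 kJ.

-221.9 kJ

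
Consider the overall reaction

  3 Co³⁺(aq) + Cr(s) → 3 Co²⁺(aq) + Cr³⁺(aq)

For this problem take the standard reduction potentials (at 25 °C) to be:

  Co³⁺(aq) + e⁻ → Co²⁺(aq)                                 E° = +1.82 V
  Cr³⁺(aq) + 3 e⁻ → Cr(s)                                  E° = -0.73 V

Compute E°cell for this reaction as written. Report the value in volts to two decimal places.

The Co³⁺/Co²⁺ couple has the higher reduction potential, so it is the cathode; Cr³⁺/Cr is oxidised at the anode.
E°cell = E°(cathode) − E°(anode) = (+1.82) − (-0.73) = +2.55 V.

+2.55 V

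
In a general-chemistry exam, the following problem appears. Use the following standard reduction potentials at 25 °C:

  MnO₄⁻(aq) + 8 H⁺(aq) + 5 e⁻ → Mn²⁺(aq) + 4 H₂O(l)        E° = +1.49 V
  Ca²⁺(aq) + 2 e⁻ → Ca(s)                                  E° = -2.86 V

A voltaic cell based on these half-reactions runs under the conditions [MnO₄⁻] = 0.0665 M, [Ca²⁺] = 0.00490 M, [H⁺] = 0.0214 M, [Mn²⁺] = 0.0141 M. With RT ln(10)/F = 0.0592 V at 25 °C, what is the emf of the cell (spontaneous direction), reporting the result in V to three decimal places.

+4.268 V

MnO₄⁻/Mn²⁺ is the cathode (higher E°), Ca²⁺/Ca the anode: E°cell = +1.49 − (-2.86) = +4.35 V, n = 10.
Overall: 2 MnO₄⁻(aq) + 16 H⁺(aq) + 5 Ca(s) → 2 Mn²⁺(aq) + 8 H₂O(l) + 5 Ca²⁺(aq)
Q = [Mn²⁺]^2·[Ca²⁺]^5 / ([MnO₄⁻]^2·[H⁺]^16); log Q = 13.817.
E = E° − (0.0592/n) log Q = +4.35 − (0.0592/10)(13.817) = +4.268 V.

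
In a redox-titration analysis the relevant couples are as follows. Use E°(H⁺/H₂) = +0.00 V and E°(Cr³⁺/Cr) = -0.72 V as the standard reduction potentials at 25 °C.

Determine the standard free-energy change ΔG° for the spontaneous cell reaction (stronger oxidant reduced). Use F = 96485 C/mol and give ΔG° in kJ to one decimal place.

H⁺/H₂ (E° = +0.00 V) is the cathode; Cr³⁺/Cr (E° = -0.72 V) is the anode, so E°cell = +0.72 V.
Balancing electrons gives n = 6 (lcm of 2 and 3).
ΔG° = −nFE° = −(6)(96485)(+0.72) = -416,815 J = -416.8 kJ.

-416.8 kJ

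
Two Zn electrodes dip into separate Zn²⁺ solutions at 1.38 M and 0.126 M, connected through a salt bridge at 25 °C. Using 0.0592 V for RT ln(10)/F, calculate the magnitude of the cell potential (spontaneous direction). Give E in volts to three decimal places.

For a concentration cell E°cell = 0. The 1.38 M side is the cathode (reduction is favoured where [Zn²⁺] is higher).
With n = 2, E = −(0.0592/2) log([Zn²⁺]ₐₙ/[Zn²⁺]꜀ₐₜ) = −(0.0592/2) log(0.126/1.38) = −(0.0592/2)(-1.040) = +0.031 V.

+0.031 V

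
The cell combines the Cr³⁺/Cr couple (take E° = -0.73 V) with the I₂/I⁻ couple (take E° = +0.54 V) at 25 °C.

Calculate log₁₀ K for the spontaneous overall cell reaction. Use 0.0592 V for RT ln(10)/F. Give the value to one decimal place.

128.7

Cathode: I₂/I⁻; anode: Cr³⁺/Cr. E°cell = +1.27 V, n = 6.
log K = nE°cell / 0.0592 = (6)(+1.27) / 0.0592 = 128.7.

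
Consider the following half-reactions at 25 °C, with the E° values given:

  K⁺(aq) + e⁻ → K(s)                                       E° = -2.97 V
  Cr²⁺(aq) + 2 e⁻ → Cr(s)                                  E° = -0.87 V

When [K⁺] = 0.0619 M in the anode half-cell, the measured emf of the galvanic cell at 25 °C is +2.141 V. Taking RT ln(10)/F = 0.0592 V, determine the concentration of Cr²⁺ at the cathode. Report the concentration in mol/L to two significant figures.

Cr²⁺/Cr is the cathode, K⁺/K the anode: E°cell = +2.10 V, n = 2.
Overall reaction: Cr²⁺(aq) + 2 K(s) → Cr(s) + 2 K⁺(aq); Q = [K⁺]^2/[Cr²⁺]^1.
From E = E° − (0.0592/n) log Q: log Q = (E° − E)·n/0.0592 = (+2.10 − (+2.141))·2/0.0592 = -1.3851.
So 1·log[Cr²⁺] = 2·log(0.0619) − log Q = -2.4166 − (-1.3851) = -1.0315; [Cr²⁺] = 10^(-1.0315) ≈ 0.093 M.

0.093 M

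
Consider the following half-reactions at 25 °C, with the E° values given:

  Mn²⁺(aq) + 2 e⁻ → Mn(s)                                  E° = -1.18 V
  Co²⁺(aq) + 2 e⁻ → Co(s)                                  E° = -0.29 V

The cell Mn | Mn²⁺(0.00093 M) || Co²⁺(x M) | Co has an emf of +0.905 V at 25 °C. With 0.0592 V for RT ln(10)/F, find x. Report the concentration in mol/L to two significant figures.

0.0030 M

Co²⁺/Co is the cathode, Mn²⁺/Mn the anode: E°cell = +0.89 V, n = 2.
Overall reaction: Co²⁺(aq) + Mn(s) → Co(s) + Mn²⁺(aq); Q = [Mn²⁺]^1/[Co²⁺]^1.
From E = E° − (0.0592/n) log Q: log Q = (E° − E)·n/0.0592 = (+0.89 − (+0.905))·2/0.0592 = -0.5068.
So 1·log[Co²⁺] = 1·log(0.00093) − log Q = -3.0315 − (-0.5068) = -2.5247; [Co²⁺] = 10^(-2.5247) ≈ 0.0030 M.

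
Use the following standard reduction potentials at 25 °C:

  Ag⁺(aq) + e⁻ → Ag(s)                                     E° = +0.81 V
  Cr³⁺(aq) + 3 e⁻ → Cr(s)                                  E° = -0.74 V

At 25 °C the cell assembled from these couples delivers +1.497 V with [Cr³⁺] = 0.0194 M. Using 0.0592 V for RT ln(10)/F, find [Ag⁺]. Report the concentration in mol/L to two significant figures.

0.034 M

Ag⁺/Ag is the cathode, Cr³⁺/Cr the anode: E°cell = +1.55 V, n = 3.
Overall reaction: 3 Ag⁺(aq) + Cr(s) → 3 Ag(s) + Cr³⁺(aq); Q = [Cr³⁺]^1/[Ag⁺]^3.
From E = E° − (0.0592/n) log Q: log Q = (E° − E)·n/0.0592 = (+1.55 − (+1.497))·3/0.0592 = 2.6858.
So 3·log[Ag⁺] = 1·log(0.0194) − log Q = -1.7122 − (2.6858) = -4.3980; log[Ag⁺] = -4.3980 / 3 = -1.4660; [Ag⁺] = 10^(-1.4660) ≈ 0.034 M.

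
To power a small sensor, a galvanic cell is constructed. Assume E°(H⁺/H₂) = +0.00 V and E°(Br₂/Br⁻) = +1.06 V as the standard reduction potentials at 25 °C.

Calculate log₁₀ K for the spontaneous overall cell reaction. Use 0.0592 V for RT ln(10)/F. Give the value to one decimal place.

Cathode: Br₂/Br⁻; anode: H⁺/H₂. E°cell = +1.06 V, n = 2.
log K = nE°cell / 0.0592 = (2)(+1.06) / 0.0592 = 35.8.

35.8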